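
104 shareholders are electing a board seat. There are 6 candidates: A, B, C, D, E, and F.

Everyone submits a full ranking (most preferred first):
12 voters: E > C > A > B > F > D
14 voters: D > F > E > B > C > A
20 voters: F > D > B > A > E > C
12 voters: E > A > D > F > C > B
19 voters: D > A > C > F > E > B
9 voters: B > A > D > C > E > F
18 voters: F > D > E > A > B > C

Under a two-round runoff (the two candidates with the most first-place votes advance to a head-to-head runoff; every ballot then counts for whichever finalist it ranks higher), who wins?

Round 1 first-place votes: A 0, B 9, C 0, D 33, E 24, F 38. F and D advance.
Runoff: F is ranked above D on 50 ballots, D above F on 54.

D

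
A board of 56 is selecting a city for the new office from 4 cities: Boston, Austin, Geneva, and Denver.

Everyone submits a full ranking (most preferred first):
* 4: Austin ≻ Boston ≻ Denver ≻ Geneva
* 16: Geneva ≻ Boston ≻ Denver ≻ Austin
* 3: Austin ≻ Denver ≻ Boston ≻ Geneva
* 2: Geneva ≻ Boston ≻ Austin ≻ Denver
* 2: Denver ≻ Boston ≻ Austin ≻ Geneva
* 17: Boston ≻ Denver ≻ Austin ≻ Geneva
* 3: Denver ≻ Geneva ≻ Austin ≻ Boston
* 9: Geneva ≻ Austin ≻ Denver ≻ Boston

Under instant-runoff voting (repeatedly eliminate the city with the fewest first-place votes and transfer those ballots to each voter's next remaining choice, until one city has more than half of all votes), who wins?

Geneva

Round 1: Boston 17, Austin 7, Geneva 27, Denver 5. Denver eliminated.
Round 2: Boston 19, Austin 7, Geneva 30. Geneva has a majority (≥29).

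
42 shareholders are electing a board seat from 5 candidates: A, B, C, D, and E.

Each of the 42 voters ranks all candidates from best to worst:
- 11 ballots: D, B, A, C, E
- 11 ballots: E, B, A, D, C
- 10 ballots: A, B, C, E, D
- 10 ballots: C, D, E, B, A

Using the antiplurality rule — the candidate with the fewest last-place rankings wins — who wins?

Last-place votes: A 10, B 0, C 11, D 10, E 11.

B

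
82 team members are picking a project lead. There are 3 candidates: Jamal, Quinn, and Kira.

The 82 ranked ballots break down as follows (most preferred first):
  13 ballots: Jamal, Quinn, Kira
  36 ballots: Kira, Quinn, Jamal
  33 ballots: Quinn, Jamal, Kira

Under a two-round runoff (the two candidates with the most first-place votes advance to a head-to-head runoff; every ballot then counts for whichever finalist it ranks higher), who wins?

Round 1 first-place votes: Jamal 13, Quinn 33, Kira 36. Kira and Quinn advance.
Runoff: Kira is ranked above Quinn on 36 ballots, Quinn above Kira on 46.

Quinn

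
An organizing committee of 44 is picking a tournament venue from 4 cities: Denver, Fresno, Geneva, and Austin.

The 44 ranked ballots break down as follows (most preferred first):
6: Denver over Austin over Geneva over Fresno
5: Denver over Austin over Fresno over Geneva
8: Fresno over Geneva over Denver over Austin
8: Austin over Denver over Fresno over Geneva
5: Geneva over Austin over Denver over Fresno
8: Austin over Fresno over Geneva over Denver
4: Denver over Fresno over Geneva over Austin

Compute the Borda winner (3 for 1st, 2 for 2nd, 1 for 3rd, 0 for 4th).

Denver: 6×3 + 5×3 + 8×1 + 8×2 + 5×1 + 8×0 + 4×3 = 74
Fresno: 6×0 + 5×1 + 8×3 + 8×1 + 5×0 + 8×2 + 4×2 = 61
Geneva: 6×1 + 5×0 + 8×2 + 8×0 + 5×3 + 8×1 + 4×1 = 49
Austin: 6×2 + 5×2 + 8×0 + 8×3 + 5×2 + 8×3 + 4×0 = 80

Austin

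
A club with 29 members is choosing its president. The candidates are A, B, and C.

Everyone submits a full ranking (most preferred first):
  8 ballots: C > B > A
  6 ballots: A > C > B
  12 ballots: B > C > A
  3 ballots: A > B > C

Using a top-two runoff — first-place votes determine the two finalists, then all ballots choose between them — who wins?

Round 1 first-place votes: A 9, B 12, C 8. B and A advance.
Runoff: B is ranked above A on 20 ballots, A above B on 9.

B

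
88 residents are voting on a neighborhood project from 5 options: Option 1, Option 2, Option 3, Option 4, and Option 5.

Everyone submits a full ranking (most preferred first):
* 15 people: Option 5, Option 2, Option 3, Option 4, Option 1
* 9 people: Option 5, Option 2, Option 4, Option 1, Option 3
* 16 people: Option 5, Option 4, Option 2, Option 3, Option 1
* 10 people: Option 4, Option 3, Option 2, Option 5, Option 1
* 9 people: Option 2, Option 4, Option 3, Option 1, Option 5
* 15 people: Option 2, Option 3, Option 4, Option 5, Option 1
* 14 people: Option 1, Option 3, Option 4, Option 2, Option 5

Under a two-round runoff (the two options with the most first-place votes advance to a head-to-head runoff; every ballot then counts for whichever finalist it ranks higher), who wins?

Round 1 first-place votes: Option 1 14, Option 2 24, Option 3 0, Option 4 10, Option 5 40. Option 5 and Option 2 advance.
Runoff: Option 5 is ranked above Option 2 on 40 ballots, Option 2 above Option 5 on 48.

Option 2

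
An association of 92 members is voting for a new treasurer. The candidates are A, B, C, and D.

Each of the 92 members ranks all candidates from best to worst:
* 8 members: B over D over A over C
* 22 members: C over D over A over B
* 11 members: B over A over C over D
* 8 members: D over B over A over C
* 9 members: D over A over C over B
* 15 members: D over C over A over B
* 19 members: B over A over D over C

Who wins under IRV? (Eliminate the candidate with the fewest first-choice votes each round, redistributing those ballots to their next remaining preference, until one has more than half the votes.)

Round 1: A 0, B 38, C 22, D 32. A eliminated.
Round 2: B 38, C 22, D 32. C eliminated.
Round 3: B 38, D 54. D has a majority (≥47).

D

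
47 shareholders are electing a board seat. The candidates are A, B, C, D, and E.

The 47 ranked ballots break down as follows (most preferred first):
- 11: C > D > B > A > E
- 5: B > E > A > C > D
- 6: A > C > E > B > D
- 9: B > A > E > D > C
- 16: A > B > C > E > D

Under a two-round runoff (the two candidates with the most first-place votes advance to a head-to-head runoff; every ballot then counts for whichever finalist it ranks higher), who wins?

Round 1 first-place votes: A 22, B 14, C 11, D 0, E 0. A and B advance.
Runoff: A is ranked above B on 22 ballots, B above A on 25.

B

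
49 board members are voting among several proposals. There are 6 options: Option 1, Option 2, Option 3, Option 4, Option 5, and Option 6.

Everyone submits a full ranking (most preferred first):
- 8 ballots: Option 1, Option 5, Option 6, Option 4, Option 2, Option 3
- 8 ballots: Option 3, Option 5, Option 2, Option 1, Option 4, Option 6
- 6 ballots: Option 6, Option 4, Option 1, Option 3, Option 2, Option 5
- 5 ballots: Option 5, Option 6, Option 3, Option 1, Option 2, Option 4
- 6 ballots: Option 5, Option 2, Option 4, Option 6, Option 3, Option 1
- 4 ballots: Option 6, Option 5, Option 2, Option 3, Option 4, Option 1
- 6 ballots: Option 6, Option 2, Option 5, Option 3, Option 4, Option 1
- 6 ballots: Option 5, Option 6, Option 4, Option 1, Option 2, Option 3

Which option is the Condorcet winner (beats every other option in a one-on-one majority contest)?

Option 5 vs Option 1: 35–14
Option 5 vs Option 2: 37–12
Option 5 vs Option 3: 35–14
Option 5 vs Option 4: 43–6
Option 5 vs Option 6: 33–16
Option 5 beats every other option.

Option 5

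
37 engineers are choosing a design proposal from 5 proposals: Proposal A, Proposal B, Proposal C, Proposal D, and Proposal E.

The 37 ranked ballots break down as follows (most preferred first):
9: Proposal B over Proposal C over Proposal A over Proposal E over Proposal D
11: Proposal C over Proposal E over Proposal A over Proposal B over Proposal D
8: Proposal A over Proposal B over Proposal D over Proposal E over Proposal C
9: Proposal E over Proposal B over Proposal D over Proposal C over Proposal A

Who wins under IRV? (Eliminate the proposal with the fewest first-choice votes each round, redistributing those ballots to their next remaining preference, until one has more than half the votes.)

Round 1: Proposal A 8, Proposal B 9, Proposal C 11, Proposal D 0, Proposal E 9. Proposal D eliminated.
Round 2: Proposal A 8, Proposal B 9, Proposal C 11, Proposal E 9. Proposal A eliminated.
Round 3: Proposal B 17, Proposal C 11, Proposal E 9. Proposal E eliminated.
Round 4: Proposal B 26, Proposal C 11. Proposal B has a majority (≥19).

Proposal B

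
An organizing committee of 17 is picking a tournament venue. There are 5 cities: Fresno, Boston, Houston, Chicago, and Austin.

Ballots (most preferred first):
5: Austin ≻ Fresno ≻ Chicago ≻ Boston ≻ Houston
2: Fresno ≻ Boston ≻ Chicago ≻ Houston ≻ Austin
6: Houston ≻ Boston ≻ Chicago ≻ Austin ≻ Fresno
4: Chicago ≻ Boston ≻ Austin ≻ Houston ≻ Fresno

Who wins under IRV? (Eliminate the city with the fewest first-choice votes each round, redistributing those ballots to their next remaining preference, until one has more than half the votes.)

Chicago

Round 1: Fresno 2, Boston 0, Houston 6, Chicago 4, Austin 5. Boston eliminated.
Round 2: Fresno 2, Houston 6, Chicago 4, Austin 5. Fresno eliminated.
Round 3: Houston 6, Chicago 6, Austin 5. Austin eliminated.
Round 4: Houston 6, Chicago 11. Chicago has a majority (≥9).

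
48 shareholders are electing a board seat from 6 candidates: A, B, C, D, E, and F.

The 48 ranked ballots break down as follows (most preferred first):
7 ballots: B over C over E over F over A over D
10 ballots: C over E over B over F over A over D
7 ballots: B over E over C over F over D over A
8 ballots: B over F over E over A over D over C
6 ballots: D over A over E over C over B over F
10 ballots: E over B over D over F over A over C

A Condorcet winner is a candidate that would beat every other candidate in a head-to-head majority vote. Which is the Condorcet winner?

E vs A: 42–6
E vs B: 26–22
E vs C: 31–17
E vs D: 42–6
E vs F: 40–8
E beats every other candidate.

E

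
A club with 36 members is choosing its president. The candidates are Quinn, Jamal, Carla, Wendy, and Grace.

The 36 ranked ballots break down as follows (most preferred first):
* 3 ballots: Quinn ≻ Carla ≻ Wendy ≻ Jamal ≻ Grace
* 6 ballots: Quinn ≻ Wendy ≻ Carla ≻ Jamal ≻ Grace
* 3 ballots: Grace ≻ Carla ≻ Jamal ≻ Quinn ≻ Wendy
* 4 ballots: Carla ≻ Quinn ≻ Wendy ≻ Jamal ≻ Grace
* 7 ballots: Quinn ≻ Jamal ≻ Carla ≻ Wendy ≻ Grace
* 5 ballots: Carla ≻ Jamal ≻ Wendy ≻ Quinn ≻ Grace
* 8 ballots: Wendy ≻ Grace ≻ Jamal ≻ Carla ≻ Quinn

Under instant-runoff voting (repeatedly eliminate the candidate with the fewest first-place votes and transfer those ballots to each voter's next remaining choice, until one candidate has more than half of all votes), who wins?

Carla

Round 1: Quinn 16, Jamal 0, Carla 9, Wendy 8, Grace 3. Jamal eliminated.
Round 2: Quinn 16, Carla 9, Wendy 8, Grace 3. Grace eliminated.
Round 3: Quinn 16, Carla 12, Wendy 8. Wendy eliminated.
Round 4: Quinn 16, Carla 20. Carla has a majority (≥19).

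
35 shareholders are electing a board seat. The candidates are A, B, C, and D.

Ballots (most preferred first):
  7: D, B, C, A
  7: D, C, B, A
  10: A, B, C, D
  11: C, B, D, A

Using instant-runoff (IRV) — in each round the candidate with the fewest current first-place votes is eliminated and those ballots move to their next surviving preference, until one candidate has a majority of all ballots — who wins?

C

Round 1: A 10, B 0, C 11, D 14. B eliminated.
Round 2: A 10, C 11, D 14. A eliminated.
Round 3: C 21, D 14. C has a majority (≥18).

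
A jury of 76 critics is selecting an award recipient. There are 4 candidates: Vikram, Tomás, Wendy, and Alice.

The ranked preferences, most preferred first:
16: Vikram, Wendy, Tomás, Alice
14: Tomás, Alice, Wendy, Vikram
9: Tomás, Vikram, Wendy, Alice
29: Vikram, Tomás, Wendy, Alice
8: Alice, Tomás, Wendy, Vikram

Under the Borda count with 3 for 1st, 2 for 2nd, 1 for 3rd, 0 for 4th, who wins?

Vikram: 16×3 + 14×0 + 9×2 + 29×3 + 8×0 = 153
Tomás: 16×1 + 14×3 + 9×3 + 29×2 + 8×2 = 159
Wendy: 16×2 + 14×1 + 9×1 + 29×1 + 8×1 = 92
Alice: 16×0 + 14×2 + 9×0 + 29×0 + 8×3 = 52

Tomás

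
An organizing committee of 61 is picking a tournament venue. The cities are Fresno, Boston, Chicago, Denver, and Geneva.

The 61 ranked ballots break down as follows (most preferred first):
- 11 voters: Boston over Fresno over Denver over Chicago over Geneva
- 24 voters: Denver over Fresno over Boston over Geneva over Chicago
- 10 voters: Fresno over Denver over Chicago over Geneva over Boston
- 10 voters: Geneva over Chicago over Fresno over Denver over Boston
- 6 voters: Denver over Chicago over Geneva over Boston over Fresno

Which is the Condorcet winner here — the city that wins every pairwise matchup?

Fresno

Fresno vs Boston: 44–17
Fresno vs Chicago: 45–16
Fresno vs Denver: 31–30
Fresno vs Geneva: 45–16
Fresno beats every other city.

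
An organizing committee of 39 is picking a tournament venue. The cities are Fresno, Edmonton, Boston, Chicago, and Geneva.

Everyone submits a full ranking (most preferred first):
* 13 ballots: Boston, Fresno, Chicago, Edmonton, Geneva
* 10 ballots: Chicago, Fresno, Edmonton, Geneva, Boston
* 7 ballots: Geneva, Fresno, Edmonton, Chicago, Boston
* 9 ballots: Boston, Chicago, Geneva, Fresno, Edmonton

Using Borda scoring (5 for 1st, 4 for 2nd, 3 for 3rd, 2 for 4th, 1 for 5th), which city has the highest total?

Chicago

Fresno: 13×4 + 10×4 + 7×4 + 9×2 = 138
Edmonton: 13×2 + 10×3 + 7×3 + 9×1 = 86
Boston: 13×5 + 10×1 + 7×1 + 9×5 = 127
Chicago: 13×3 + 10×5 + 7×2 + 9×4 = 139
Geneva: 13×1 + 10×2 + 7×5 + 9×3 = 95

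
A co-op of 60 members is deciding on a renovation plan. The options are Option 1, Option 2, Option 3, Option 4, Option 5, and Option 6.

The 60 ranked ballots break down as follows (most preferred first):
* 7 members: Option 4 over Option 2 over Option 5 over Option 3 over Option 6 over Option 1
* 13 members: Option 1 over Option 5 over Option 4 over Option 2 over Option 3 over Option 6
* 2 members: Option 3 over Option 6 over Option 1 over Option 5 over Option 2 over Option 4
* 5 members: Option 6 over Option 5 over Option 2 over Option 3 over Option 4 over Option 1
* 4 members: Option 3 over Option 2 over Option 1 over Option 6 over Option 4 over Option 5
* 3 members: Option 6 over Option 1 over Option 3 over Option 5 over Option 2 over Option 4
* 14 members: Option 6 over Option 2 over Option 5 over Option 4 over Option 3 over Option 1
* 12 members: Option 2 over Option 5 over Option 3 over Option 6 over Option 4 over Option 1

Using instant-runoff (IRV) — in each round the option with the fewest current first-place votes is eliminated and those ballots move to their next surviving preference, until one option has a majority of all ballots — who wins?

Option 2

Round 1: Option 1 13, Option 2 12, Option 3 6, Option 4 7, Option 5 0, Option 6 22. Option 5 eliminated.
Round 2: Option 1 13, Option 2 12, Option 3 6, Option 4 7, Option 6 22. Option 3 eliminated.
Round 3: Option 1 13, Option 2 16, Option 4 7, Option 6 24. Option 4 eliminated.
Round 4: Option 1 13, Option 2 23, Option 6 24. Option 1 eliminated.
Round 5: Option 2 36, Option 6 24. Option 2 has a majority (≥31).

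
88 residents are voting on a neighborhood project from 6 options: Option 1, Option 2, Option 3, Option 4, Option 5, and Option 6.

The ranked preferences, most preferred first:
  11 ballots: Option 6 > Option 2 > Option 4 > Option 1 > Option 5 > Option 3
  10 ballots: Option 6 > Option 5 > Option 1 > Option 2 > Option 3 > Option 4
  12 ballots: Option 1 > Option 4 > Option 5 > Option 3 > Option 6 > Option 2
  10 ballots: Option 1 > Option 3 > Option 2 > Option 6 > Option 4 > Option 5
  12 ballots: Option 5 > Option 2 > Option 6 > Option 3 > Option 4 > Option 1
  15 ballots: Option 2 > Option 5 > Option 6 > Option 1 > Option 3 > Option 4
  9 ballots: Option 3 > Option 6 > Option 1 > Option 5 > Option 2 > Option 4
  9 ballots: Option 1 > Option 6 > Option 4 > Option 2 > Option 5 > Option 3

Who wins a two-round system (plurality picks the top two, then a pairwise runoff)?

Option 6

Round 1 first-place votes: Option 1 31, Option 2 15, Option 3 9, Option 4 0, Option 5 12, Option 6 21. Option 1 and Option 6 advance.
Runoff: Option 1 is ranked above Option 6 on 31 ballots, Option 6 above Option 1 on 57.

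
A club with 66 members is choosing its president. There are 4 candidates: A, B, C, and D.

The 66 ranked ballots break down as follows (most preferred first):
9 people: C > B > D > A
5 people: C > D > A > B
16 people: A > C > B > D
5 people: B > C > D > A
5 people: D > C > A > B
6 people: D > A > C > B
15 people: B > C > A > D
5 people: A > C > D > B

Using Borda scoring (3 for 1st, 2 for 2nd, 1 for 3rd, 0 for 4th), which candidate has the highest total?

A: 9×0 + 5×1 + 16×3 + 5×0 + 5×1 + 6×2 + 15×1 + 5×3 = 100
B: 9×2 + 5×0 + 16×1 + 5×3 + 5×0 + 6×0 + 15×3 + 5×0 = 94
C: 9×3 + 5×3 + 16×2 + 5×2 + 5×2 + 6×1 + 15×2 + 5×2 = 140
D: 9×1 + 5×2 + 16×0 + 5×1 + 5×3 + 6×3 + 15×0 + 5×1 = 62

C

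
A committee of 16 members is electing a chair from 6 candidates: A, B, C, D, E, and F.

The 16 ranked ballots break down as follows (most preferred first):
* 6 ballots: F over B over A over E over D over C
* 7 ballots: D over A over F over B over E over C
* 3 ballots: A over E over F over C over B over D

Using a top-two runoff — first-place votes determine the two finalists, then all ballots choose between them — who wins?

Round 1 first-place votes: A 3, B 0, C 0, D 7, E 0, F 6. D and F advance.
Runoff: D is ranked above F on 7 ballots, F above D on 9.

F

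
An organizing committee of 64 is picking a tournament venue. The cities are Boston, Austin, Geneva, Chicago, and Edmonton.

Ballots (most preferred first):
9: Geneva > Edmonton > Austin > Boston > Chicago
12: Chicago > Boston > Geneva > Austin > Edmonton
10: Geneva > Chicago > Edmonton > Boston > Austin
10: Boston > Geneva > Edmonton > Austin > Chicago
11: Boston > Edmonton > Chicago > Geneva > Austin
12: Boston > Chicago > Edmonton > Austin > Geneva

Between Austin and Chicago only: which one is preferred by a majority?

Chicago

Austin is ranked above Chicago on 19 ballots; Chicago above Austin on 45.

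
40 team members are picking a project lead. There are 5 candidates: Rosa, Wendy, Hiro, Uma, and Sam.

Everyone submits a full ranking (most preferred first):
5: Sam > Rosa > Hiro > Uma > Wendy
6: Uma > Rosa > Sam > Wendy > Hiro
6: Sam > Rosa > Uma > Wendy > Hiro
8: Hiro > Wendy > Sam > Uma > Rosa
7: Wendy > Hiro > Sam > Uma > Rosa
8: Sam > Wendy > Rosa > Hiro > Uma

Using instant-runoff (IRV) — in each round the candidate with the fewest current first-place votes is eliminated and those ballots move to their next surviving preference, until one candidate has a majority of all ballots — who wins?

Round 1: Rosa 0, Wendy 7, Hiro 8, Uma 6, Sam 19. Rosa eliminated.
Round 2: Wendy 7, Hiro 8, Uma 6, Sam 19. Uma eliminated.
Round 3: Wendy 7, Hiro 8, Sam 25. Sam has a majority (≥21).

Sam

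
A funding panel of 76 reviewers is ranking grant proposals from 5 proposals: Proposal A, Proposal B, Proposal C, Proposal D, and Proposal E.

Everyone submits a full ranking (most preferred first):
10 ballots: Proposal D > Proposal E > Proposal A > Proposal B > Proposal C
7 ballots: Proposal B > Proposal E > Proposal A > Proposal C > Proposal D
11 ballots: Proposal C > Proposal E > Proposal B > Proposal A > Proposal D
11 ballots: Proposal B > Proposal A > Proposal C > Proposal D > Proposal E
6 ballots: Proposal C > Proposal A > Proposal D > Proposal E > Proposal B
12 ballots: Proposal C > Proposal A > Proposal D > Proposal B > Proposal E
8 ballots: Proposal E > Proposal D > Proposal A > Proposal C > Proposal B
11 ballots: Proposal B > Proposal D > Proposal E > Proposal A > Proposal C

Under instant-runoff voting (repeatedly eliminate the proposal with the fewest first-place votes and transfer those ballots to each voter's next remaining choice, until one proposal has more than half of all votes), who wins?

Round 1: Proposal A 0, Proposal B 29, Proposal C 29, Proposal D 10, Proposal E 8. Proposal A eliminated.
Round 2: Proposal B 29, Proposal C 29, Proposal D 10, Proposal E 8. Proposal E eliminated.
Round 3: Proposal B 29, Proposal C 29, Proposal D 18. Proposal D eliminated.
Round 4: Proposal B 39, Proposal C 37. Proposal B has a majority (≥39).

Proposal B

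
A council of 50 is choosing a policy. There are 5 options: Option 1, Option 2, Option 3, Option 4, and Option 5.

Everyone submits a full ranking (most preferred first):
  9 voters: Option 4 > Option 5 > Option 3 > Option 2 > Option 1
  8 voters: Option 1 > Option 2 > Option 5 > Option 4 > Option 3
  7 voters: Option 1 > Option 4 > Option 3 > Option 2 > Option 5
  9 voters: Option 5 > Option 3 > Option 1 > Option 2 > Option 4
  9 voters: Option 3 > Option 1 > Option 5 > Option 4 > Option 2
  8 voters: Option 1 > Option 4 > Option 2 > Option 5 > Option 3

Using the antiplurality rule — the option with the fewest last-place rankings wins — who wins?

Last-place votes: Option 1 9, Option 2 9, Option 3 16, Option 4 9, Option 5 7.

Option 5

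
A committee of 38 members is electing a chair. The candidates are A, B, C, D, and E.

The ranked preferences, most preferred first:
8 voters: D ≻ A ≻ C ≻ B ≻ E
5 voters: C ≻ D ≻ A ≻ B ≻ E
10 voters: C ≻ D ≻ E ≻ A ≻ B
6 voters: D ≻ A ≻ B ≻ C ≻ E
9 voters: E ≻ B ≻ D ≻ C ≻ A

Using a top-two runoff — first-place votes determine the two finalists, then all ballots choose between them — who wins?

D

Round 1 first-place votes: A 0, B 0, C 15, D 14, E 9. C and D advance.
Runoff: C is ranked above D on 15 ballots, D above C on 23.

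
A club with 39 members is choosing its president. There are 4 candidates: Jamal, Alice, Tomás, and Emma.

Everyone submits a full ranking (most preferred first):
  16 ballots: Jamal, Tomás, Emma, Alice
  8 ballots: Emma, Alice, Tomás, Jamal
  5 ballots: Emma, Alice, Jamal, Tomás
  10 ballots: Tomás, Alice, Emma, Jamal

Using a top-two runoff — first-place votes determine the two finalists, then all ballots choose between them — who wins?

Round 1 first-place votes: Jamal 16, Alice 0, Tomás 10, Emma 13. Jamal and Emma advance.
Runoff: Jamal is ranked above Emma on 16 ballots, Emma above Jamal on 23.

Emma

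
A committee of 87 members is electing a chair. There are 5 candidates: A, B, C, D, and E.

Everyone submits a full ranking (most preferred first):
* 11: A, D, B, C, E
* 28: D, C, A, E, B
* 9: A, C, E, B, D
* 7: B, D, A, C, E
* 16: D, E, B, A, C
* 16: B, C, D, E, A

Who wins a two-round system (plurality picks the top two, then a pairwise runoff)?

D

Round 1 first-place votes: A 20, B 23, C 0, D 44, E 0. D and B advance.
Runoff: D is ranked above B on 55 ballots, B above D on 32.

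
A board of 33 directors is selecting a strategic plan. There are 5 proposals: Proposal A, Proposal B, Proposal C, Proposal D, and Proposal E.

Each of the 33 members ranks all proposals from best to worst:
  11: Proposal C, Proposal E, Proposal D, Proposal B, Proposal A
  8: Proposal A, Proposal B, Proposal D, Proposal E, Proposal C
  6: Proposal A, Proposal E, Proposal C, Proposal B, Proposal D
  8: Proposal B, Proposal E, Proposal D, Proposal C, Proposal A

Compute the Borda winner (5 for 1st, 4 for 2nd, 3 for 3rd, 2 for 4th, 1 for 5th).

Proposal A: 11×1 + 8×5 + 6×5 + 8×1 = 89
Proposal B: 11×2 + 8×4 + 6×2 + 8×5 = 106
Proposal C: 11×5 + 8×1 + 6×3 + 8×2 = 97
Proposal D: 11×3 + 8×3 + 6×1 + 8×3 = 87
Proposal E: 11×4 + 8×2 + 6×4 + 8×4 = 116

Proposal E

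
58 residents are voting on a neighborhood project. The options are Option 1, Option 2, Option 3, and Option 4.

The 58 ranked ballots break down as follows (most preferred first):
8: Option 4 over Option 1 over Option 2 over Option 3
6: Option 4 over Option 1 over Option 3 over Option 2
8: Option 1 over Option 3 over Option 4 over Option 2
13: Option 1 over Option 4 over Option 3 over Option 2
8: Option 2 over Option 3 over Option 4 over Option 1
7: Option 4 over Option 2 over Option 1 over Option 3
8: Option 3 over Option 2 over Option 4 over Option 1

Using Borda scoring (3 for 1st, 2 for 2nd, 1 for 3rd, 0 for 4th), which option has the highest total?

Option 4

Option 1: 8×2 + 6×2 + 8×3 + 13×3 + 8×0 + 7×1 + 8×0 = 98
Option 2: 8×1 + 6×0 + 8×0 + 13×0 + 8×3 + 7×2 + 8×2 = 62
Option 3: 8×0 + 6×1 + 8×2 + 13×1 + 8×2 + 7×0 + 8×3 = 75
Option 4: 8×3 + 6×3 + 8×1 + 13×2 + 8×1 + 7×3 + 8×1 = 113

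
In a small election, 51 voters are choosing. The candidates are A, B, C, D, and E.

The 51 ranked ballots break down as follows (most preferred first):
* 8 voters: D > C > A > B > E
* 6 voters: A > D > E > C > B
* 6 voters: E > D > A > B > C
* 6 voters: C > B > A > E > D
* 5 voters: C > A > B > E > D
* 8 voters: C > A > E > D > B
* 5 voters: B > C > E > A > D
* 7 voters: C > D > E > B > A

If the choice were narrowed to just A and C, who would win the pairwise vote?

C

A is ranked above C on 12 ballots; C above A on 39.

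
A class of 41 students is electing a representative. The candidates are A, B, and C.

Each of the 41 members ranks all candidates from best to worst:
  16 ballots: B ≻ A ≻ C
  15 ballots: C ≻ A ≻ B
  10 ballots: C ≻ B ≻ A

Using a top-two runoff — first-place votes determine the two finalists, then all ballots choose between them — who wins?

Round 1 first-place votes: A 0, B 16, C 25. C and B advance.
Runoff: C is ranked above B on 25 ballots, B above C on 16.

C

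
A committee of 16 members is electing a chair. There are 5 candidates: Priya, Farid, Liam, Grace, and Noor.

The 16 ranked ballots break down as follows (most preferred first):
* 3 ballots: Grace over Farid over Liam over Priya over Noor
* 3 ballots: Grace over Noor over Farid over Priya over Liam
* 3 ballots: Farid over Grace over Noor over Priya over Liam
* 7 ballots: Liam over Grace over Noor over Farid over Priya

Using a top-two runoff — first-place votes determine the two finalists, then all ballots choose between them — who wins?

Round 1 first-place votes: Priya 0, Farid 3, Liam 7, Grace 6, Noor 0. Liam and Grace advance.
Runoff: Liam is ranked above Grace on 7 ballots, Grace above Liam on 9.

Grace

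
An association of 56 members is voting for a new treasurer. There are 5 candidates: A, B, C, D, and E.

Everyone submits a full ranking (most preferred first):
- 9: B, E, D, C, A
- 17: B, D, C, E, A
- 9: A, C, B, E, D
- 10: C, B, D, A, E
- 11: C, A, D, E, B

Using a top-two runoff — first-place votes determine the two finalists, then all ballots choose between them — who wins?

Round 1 first-place votes: A 9, B 26, C 21, D 0, E 0. B and C advance.
Runoff: B is ranked above C on 26 ballots, C above B on 30.

C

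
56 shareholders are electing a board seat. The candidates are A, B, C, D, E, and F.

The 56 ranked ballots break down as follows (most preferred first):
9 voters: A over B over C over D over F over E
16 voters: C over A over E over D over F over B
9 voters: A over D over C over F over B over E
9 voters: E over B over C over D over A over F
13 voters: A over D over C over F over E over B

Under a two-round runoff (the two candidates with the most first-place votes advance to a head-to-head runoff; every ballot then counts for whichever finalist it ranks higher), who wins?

Round 1 first-place votes: A 31, B 0, C 16, D 0, E 9, F 0. A and C advance.
Runoff: A is ranked above C on 31 ballots, C above A on 25.

A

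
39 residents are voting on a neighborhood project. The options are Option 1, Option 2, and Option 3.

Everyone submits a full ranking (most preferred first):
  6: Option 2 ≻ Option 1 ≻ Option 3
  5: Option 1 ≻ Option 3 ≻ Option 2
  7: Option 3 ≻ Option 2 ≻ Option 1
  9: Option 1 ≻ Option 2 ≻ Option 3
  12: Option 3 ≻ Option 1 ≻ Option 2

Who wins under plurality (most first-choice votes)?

Option 3

First-place votes: Option 1 14, Option 2 6, Option 3 19.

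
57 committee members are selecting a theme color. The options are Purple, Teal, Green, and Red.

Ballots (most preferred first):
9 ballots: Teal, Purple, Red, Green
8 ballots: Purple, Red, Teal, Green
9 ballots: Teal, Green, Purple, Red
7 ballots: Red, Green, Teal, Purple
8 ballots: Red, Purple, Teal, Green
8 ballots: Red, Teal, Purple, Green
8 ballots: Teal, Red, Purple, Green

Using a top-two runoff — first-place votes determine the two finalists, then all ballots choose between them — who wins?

Round 1 first-place votes: Purple 8, Teal 26, Green 0, Red 23. Teal and Red advance.
Runoff: Teal is ranked above Red on 26 ballots, Red above Teal on 31.

Red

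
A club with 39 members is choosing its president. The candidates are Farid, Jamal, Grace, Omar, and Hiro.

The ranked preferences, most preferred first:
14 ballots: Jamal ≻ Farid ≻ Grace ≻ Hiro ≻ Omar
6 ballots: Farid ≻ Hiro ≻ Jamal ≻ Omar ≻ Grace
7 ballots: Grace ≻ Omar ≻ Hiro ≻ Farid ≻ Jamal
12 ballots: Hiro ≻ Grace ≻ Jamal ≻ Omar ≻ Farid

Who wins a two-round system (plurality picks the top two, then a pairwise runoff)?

Hiro

Round 1 first-place votes: Farid 6, Jamal 14, Grace 7, Omar 0, Hiro 12. Jamal and Hiro advance.
Runoff: Jamal is ranked above Hiro on 14 ballots, Hiro above Jamal on 25.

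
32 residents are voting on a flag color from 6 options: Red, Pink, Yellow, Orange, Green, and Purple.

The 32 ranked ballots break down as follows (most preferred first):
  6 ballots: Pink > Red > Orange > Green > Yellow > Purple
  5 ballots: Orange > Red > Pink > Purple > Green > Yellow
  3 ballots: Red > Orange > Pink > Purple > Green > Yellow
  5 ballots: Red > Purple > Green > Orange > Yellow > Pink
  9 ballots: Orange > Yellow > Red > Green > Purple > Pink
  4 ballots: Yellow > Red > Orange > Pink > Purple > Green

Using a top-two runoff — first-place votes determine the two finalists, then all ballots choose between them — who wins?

Round 1 first-place votes: Red 8, Pink 6, Yellow 4, Orange 14, Green 0, Purple 0. Orange and Red advance.
Runoff: Orange is ranked above Red on 14 ballots, Red above Orange on 18.

Red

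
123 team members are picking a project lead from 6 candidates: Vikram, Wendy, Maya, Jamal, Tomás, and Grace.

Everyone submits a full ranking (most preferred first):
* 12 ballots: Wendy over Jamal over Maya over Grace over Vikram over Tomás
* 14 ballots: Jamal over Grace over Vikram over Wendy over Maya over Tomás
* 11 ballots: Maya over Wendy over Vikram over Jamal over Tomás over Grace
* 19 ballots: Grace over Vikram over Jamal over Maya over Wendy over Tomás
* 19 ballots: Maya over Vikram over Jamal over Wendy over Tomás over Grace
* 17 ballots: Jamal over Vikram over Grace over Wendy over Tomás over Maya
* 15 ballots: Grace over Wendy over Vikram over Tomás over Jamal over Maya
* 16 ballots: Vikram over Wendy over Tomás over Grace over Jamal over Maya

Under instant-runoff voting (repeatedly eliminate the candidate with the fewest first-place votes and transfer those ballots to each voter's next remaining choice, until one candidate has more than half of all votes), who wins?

Round 1: Vikram 16, Wendy 12, Maya 30, Jamal 31, Tomás 0, Grace 34. Tomás eliminated.
Round 2: Vikram 16, Wendy 12, Maya 30, Jamal 31, Grace 34. Wendy eliminated.
Round 3: Vikram 16, Maya 30, Jamal 43, Grace 34. Vikram eliminated.
Round 4: Maya 30, Jamal 43, Grace 50. Maya eliminated.
Round 5: Jamal 73, Grace 50. Jamal has a majority (≥62).

Jamal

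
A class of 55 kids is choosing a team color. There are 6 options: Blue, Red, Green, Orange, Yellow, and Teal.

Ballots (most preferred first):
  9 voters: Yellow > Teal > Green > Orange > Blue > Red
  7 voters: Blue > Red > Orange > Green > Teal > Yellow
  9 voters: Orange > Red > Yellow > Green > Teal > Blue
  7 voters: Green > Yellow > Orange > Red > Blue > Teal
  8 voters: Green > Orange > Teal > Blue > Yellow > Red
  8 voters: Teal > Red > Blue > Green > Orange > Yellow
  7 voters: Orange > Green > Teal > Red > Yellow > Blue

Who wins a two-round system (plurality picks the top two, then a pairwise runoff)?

Green

Round 1 first-place votes: Blue 7, Red 0, Green 15, Orange 16, Yellow 9, Teal 8. Orange and Green advance.
Runoff: Orange is ranked above Green on 23 ballots, Green above Orange on 32.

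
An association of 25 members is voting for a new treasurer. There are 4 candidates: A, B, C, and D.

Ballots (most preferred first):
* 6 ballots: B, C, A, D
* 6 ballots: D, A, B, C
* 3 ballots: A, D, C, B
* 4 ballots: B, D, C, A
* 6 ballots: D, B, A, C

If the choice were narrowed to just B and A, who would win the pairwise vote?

B is ranked above A on 16 ballots; A above B on 9.

B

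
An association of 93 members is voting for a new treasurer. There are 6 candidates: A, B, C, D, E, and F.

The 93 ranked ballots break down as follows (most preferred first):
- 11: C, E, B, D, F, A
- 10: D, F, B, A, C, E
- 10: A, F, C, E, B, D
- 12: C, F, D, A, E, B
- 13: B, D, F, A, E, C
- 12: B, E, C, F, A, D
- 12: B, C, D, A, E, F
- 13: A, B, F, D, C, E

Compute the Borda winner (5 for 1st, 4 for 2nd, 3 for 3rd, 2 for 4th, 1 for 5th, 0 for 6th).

A: 11×0 + 10×2 + 10×5 + 12×2 + 13×2 + 12×1 + 12×2 + 13×5 = 221
B: 11×3 + 10×3 + 10×1 + 12×0 + 13×5 + 12×5 + 12×5 + 13×4 = 310
C: 11×5 + 10×1 + 10×3 + 12×5 + 13×0 + 12×3 + 12×4 + 13×1 = 252
D: 11×2 + 10×5 + 10×0 + 12×3 + 13×4 + 12×0 + 12×3 + 13×2 = 222
E: 11×4 + 10×0 + 10×2 + 12×1 + 13×1 + 12×4 + 12×1 + 13×0 = 149
F: 11×1 + 10×4 + 10×4 + 12×4 + 13×3 + 12×2 + 12×0 + 13×3 = 241

B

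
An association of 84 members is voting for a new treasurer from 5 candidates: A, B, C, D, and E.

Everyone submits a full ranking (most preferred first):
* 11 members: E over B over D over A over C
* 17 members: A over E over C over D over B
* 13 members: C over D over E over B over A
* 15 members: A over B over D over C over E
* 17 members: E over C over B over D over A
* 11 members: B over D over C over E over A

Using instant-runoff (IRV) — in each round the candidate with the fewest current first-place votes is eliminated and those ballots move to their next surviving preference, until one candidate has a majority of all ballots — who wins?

Round 1: A 32, B 11, C 13, D 0, E 28. D eliminated.
Round 2: A 32, B 11, C 13, E 28. B eliminated.
Round 3: A 32, C 24, E 28. C eliminated.
Round 4: A 32, E 52. E has a majority (≥43).

E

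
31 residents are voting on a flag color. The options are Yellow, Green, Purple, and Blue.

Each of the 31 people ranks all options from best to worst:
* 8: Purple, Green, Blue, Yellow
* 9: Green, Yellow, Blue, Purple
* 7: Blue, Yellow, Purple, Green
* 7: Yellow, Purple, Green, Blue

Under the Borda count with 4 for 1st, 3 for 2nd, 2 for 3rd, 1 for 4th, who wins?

Yellow

Yellow: 8×1 + 9×3 + 7×3 + 7×4 = 84
Green: 8×3 + 9×4 + 7×1 + 7×2 = 81
Purple: 8×4 + 9×1 + 7×2 + 7×3 = 76
Blue: 8×2 + 9×2 + 7×4 + 7×1 = 69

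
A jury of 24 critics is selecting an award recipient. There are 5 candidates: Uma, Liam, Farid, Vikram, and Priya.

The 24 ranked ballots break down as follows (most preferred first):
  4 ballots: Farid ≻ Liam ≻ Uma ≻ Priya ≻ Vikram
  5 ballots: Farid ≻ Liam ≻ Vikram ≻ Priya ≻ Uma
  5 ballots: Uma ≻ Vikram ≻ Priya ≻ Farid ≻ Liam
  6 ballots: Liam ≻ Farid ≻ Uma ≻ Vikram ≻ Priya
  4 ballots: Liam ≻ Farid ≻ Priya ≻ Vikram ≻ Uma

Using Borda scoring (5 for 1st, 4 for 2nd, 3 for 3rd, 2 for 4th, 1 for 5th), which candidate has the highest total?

Farid

Uma: 4×3 + 5×1 + 5×5 + 6×3 + 4×1 = 64
Liam: 4×4 + 5×4 + 5×1 + 6×5 + 4×5 = 91
Farid: 4×5 + 5×5 + 5×2 + 6×4 + 4×4 = 95
Vikram: 4×1 + 5×3 + 5×4 + 6×2 + 4×2 = 59
Priya: 4×2 + 5×2 + 5×3 + 6×1 + 4×3 = 51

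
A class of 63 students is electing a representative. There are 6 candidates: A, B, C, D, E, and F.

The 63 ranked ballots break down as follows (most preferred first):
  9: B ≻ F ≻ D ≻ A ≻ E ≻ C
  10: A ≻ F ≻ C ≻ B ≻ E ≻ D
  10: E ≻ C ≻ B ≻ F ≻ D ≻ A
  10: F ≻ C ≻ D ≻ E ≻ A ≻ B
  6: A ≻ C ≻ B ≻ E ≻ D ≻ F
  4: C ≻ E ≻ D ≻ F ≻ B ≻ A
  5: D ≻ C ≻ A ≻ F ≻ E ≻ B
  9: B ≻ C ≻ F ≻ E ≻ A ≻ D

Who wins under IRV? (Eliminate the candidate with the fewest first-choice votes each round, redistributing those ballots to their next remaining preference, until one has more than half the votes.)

E

Round 1: A 16, B 18, C 4, D 5, E 10, F 10. C eliminated.
Round 2: A 16, B 18, D 5, E 14, F 10. D eliminated.
Round 3: A 21, B 18, E 14, F 10. F eliminated.
Round 4: A 21, B 18, E 24. B eliminated.
Round 5: A 30, E 33. E has a majority (≥32).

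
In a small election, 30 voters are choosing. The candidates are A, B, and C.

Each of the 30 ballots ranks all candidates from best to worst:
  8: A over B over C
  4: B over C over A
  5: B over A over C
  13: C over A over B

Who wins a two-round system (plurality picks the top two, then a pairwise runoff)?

B

Round 1 first-place votes: A 8, B 9, C 13. C and B advance.
Runoff: C is ranked above B on 13 ballots, B above C on 17.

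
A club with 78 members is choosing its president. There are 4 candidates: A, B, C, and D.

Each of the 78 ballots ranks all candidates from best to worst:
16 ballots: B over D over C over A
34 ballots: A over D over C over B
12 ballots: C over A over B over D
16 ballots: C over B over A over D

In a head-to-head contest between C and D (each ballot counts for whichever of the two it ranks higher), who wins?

D

C is ranked above D on 28 ballots; D above C on 50.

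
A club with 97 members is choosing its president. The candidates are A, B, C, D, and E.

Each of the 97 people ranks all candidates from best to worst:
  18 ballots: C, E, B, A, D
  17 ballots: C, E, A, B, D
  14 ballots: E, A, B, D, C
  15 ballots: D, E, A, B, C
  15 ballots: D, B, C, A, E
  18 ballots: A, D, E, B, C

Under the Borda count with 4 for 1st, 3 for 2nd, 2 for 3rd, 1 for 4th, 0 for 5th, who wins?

A: 18×1 + 17×2 + 14×3 + 15×2 + 15×1 + 18×4 = 211
B: 18×2 + 17×1 + 14×2 + 15×1 + 15×3 + 18×1 = 159
C: 18×4 + 17×4 + 14×0 + 15×0 + 15×2 + 18×0 = 170
D: 18×0 + 17×0 + 14×1 + 15×4 + 15×4 + 18×3 = 188
E: 18×3 + 17×3 + 14×4 + 15×3 + 15×0 + 18×2 = 242

E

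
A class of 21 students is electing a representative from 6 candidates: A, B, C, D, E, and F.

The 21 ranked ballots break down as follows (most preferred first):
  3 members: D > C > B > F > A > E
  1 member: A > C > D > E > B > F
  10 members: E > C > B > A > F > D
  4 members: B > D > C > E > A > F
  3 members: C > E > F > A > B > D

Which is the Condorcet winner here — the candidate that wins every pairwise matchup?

C vs A: 20–1
C vs B: 17–4
C vs D: 14–7
C vs E: 11–10
C vs F: 21–0
C beats every other candidate.

C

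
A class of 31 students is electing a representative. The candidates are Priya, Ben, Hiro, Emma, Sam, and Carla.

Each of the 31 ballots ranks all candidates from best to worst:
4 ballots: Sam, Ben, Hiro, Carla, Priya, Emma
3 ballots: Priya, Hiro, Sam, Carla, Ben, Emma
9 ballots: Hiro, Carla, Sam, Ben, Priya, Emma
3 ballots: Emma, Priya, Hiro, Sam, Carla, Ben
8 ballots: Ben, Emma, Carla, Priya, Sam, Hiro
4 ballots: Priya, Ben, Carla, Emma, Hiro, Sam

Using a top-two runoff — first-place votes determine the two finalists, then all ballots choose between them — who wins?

Ben

Round 1 first-place votes: Priya 7, Ben 8, Hiro 9, Emma 3, Sam 4, Carla 0. Hiro and Ben advance.
Runoff: Hiro is ranked above Ben on 15 ballots, Ben above Hiro on 16.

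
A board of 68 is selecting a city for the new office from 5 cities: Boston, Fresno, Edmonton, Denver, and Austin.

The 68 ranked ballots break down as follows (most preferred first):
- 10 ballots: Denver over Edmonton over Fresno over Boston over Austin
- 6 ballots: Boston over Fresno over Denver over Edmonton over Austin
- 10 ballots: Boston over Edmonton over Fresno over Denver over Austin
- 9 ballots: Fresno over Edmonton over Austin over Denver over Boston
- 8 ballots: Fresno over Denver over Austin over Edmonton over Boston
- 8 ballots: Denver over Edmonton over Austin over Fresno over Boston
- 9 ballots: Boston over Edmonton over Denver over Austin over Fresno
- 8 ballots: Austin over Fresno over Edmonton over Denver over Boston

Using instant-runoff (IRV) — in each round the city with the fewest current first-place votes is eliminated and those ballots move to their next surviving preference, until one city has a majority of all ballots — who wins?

Round 1: Boston 25, Fresno 17, Edmonton 0, Denver 18, Austin 8. Edmonton eliminated.
Round 2: Boston 25, Fresno 17, Denver 18, Austin 8. Austin eliminated.
Round 3: Boston 25, Fresno 25, Denver 18. Denver eliminated.
Round 4: Boston 25, Fresno 43. Fresno has a majority (≥35).

Fresno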